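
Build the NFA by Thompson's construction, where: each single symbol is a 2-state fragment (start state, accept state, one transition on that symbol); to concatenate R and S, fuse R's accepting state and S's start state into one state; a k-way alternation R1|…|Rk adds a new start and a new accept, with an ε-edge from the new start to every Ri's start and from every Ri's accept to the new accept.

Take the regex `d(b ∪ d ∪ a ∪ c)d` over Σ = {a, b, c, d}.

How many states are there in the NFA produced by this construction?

12

Per subexpression:
Each of the 6 symbol leaves contributes a 2-state fragment.
  b ∪ d ∪ a ∪ c = 10 states
  d(b ∪ d ∪ a ∪ c)d = 12 states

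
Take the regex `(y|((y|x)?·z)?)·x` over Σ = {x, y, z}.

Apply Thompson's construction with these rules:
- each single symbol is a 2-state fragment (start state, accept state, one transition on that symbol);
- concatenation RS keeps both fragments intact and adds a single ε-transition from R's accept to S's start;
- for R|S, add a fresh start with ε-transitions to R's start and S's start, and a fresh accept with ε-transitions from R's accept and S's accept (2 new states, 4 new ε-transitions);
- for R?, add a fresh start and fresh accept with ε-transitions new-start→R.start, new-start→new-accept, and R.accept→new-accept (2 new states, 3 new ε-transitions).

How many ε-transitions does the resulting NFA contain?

16

Bottom-up over the parse tree:
Each of the 5 symbol leaves contributes 0 ε-transitions.
  y|x : 4 ε-transitions
  (y|x)? : 7 ε-transitions
  (y|x)?·z : 8 ε-transitions
  ((y|x)?·z)? : 11 ε-transitions
  y|((y|x)?·z)? : 15 ε-transitions
  (y|((y|x)?·z)?)·x : 16 ε-transitions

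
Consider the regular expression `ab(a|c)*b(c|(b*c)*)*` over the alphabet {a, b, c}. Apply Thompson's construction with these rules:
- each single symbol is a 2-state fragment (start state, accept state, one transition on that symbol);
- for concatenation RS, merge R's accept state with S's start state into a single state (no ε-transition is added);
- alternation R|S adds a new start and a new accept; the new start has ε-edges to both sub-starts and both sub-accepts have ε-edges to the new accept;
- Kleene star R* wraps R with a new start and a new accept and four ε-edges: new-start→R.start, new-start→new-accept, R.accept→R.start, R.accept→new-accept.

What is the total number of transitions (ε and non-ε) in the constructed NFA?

32

By structural recursion:
Each of the 8 symbol leaves contributes 1 transition (1 symbol, 0 ε).
  a|c = 6 transitions (2 symbol, 4 ε)
  (a|c)* = 10 transitions (2 symbol, 8 ε)
  b* = 5 transitions (1 symbol, 4 ε)
  b*c = 6 transitions (2 symbol, 4 ε)
  (b*c)* = 10 transitions (2 symbol, 8 ε)
  c|(b*c)* = 15 transitions (3 symbol, 12 ε)
  (c|(b*c)*)* = 19 transitions (3 symbol, 16 ε)
  ab(a|c)*b(c|(b*c)*)* = 32 transitions (8 symbol, 24 ε)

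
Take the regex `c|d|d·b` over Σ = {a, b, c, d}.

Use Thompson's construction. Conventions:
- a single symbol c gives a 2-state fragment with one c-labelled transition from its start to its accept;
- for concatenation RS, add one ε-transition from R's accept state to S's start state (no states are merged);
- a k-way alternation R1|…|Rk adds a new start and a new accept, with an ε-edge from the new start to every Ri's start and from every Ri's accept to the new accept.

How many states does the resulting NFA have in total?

10

Building bottom-up:
Each of the 4 symbol leaves contributes a 2-state fragment.
  d·b = 4 states
  c|d|d·b = 10 states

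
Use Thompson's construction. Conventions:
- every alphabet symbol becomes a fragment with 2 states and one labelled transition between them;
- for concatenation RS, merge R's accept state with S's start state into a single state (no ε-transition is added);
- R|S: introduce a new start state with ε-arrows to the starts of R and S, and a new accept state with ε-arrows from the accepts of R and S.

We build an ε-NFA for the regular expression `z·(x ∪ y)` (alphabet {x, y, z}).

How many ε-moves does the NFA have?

4

Recursing over subexpressions:
Each of the 3 symbol leaves contributes 0 ε-transitions.
  x ∪ y : 4 ε-transitions
  z·(x ∪ y) : 4 ε-transitions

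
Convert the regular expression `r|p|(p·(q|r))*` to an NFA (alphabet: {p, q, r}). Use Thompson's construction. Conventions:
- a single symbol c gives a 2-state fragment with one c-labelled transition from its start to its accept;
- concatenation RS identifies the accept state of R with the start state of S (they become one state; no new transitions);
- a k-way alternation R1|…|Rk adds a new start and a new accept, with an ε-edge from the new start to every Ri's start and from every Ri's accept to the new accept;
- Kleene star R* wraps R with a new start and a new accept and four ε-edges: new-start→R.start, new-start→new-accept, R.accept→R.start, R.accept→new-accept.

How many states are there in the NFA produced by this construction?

15

Building bottom-up:
Each of the 5 symbol leaves contributes a 2-state fragment.
  q|r → 6 states
  p·(q|r) → 7 states
  (p·(q|r))* → 9 states
  r|p|(p·(q|r))* → 15 states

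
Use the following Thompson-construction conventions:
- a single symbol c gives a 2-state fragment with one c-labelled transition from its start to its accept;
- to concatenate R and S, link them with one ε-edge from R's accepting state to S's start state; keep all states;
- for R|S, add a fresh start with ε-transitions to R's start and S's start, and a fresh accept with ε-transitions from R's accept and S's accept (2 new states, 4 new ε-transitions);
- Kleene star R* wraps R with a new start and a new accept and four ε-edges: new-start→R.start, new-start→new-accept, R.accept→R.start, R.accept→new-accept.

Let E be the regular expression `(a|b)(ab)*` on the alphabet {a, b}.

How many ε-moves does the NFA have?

10

Recursing over subexpressions:
Each of the 4 symbol leaves contributes 0 ε-transitions.
  a|b — 4 ε-transitions
  ab — 1 ε-transition
  (ab)* — 5 ε-transitions
  (a|b)(ab)* — 10 ε-transitions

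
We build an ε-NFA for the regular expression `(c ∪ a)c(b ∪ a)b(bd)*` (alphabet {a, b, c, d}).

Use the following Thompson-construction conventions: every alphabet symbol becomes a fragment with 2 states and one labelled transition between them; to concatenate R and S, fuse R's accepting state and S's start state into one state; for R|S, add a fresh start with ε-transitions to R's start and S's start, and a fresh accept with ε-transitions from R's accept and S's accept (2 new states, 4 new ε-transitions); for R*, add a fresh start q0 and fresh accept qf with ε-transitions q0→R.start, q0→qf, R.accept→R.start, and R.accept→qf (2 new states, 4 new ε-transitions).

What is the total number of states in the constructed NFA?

Building bottom-up:
Each of the 8 symbol leaves contributes a 2-state fragment.
  c ∪ a = 6 states
  b ∪ a = 6 states
  bd = 3 states
  (bd)* = 5 states
  (c ∪ a)c(b ∪ a)b(bd)* = 17 states

17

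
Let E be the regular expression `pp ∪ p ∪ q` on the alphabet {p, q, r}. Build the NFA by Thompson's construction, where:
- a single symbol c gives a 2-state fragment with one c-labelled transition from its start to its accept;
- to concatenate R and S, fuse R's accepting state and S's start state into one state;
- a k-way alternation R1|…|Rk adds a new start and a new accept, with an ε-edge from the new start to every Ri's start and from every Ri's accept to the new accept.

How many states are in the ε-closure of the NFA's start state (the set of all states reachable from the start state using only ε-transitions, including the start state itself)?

Compute the ε-closure size of each fragment's start state recursively; a symbol fragment's start has no outgoing ε-edge, so its closure is just itself (size 1).
  pp : |closure| equals the left operand's closure size = 1 (its accept is not ε-reachable, so the closure stops there)
  pp ∪ p ∪ q : new start ε-reaches every alternative's start; none of them accept ε, so the new accept is not reached: |closure| = 1 + 1 + 1 + 1 = 4

4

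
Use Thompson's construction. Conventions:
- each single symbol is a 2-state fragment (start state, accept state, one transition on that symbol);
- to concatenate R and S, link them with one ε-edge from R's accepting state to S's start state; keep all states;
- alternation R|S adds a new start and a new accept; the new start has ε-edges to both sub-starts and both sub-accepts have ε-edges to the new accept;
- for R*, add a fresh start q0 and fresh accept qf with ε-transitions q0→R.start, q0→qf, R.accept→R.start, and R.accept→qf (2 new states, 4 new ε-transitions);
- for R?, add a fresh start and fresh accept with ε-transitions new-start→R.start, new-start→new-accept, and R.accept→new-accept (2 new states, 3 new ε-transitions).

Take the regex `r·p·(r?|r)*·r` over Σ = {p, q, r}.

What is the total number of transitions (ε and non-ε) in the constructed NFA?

19

Per subexpression:
Each of the 5 symbol leaves contributes 1 transition (1 symbol, 0 ε).
  r? — 4 transitions (1 symbol, 3 ε)
  r?|r — 9 transitions (2 symbol, 7 ε)
  (r?|r)* — 13 transitions (2 symbol, 11 ε)
  r·p·(r?|r)*·r — 19 transitions (5 symbol, 14 ε)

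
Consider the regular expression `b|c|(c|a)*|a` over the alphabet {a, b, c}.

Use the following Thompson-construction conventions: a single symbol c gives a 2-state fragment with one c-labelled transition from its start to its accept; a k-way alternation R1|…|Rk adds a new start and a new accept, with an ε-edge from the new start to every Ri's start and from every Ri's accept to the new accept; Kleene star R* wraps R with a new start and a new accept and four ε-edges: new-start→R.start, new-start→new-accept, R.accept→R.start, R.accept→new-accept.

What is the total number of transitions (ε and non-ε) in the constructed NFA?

21

Bottom-up over the parse tree:
Each of the 5 symbol leaves contributes 1 transition (1 symbol, 0 ε).
  c|a = 6 transitions (2 symbol, 4 ε)
  (c|a)* = 10 transitions (2 symbol, 8 ε)
  b|c|(c|a)*|a = 21 transitions (5 symbol, 16 ε)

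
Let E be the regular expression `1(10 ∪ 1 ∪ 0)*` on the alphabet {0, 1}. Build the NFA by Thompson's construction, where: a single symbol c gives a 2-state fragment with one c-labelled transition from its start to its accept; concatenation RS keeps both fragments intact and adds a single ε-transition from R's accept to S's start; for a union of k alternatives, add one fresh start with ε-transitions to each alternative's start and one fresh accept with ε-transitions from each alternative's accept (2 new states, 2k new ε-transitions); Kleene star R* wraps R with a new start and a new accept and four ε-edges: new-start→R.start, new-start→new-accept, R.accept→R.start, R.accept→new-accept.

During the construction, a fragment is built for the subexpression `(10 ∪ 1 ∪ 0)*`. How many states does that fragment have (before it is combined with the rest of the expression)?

Fragment for `(10 ∪ 1 ∪ 0)*`:
Each of the 4 symbol leaves contributes a 2-state fragment.
  10 — 4 states
  10 ∪ 1 ∪ 0 — 10 states
  (10 ∪ 1 ∪ 0)* — 12 states

12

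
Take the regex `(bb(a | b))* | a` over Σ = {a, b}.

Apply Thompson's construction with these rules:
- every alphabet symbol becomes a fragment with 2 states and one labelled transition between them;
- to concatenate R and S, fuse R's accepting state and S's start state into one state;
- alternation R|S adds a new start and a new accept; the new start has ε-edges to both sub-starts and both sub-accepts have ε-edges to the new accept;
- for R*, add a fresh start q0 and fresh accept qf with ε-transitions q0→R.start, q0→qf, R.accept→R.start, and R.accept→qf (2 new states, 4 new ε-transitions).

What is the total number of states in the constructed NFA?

14

Building bottom-up:
Each of the 5 symbol leaves contributes a 2-state fragment.
  a | b → 6 states
  bb(a | b) → 8 states
  (bb(a | b))* → 10 states
  (bb(a | b))* | a → 14 states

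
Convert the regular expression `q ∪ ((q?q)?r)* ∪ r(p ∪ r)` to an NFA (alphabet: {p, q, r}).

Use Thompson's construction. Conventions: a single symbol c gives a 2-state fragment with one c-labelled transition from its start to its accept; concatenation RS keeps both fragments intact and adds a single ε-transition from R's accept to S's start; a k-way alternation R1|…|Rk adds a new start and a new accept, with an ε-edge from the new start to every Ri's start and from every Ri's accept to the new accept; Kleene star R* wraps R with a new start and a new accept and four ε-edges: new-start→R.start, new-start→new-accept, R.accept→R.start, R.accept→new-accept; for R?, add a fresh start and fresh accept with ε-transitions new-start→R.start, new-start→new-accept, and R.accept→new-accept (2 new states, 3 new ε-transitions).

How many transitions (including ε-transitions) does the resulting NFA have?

Recursing over subexpressions:
Each of the 7 symbol leaves contributes 1 transition (1 symbol, 0 ε).
  q? — 4 transitions (1 symbol, 3 ε)
  q?q — 6 transitions (2 symbol, 4 ε)
  (q?q)? — 9 transitions (2 symbol, 7 ε)
  (q?q)?r — 11 transitions (3 symbol, 8 ε)
  ((q?q)?r)* — 15 transitions (3 symbol, 12 ε)
  p ∪ r — 6 transitions (2 symbol, 4 ε)
  r(p ∪ r) — 8 transitions (3 symbol, 5 ε)
  q ∪ ((q?q)?r)* ∪ r(p ∪ r) — 30 transitions (7 symbol, 23 ε)

30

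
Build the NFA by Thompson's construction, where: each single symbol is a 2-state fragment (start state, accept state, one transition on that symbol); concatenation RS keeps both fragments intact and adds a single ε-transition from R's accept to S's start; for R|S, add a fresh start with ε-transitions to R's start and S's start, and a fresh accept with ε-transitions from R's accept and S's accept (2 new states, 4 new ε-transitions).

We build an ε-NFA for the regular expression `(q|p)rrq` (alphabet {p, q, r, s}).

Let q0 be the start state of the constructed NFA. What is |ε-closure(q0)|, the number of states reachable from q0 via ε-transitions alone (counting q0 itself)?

Compute the ε-closure size of each fragment's start state recursively; a symbol fragment's start has no outgoing ε-edge, so its closure is just itself (size 1).
  q|p → |ε-closure| = 1 + 1 + 1 = 3 (the new accept is not ε-reachable since no branch accepts ε)
  (q|p)rrq → same as the first factor's closure: |ε-closure| = 3

3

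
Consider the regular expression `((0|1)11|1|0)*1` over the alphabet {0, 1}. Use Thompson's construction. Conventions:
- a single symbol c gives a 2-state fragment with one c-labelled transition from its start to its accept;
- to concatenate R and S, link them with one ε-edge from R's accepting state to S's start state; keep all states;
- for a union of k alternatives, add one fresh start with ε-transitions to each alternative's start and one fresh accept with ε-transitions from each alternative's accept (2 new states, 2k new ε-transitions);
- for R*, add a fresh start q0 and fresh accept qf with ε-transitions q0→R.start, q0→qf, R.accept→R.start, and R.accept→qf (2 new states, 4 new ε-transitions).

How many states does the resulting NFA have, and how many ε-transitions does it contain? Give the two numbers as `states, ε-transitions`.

20, 17

Building bottom-up:
Each of the 7 symbol leaves contributes 2 states and 0 ε-transitions.
  0|1 → 6 states, 4 ε-transitions
  (0|1)11 → 10 states, 6 ε-transitions
  (0|1)11|1|0 → 16 states, 12 ε-transitions
  ((0|1)11|1|0)* → 18 states, 16 ε-transitions
  ((0|1)11|1|0)*1 → 20 states, 17 ε-transitions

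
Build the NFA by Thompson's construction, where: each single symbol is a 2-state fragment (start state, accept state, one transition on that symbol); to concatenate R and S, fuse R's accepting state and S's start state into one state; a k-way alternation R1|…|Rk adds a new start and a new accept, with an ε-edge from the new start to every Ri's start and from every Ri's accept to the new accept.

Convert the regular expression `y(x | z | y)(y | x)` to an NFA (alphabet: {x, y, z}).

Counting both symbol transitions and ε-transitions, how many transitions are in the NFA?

16

Recursing over subexpressions:
Each of the 6 symbol leaves contributes 1 transition (1 symbol, 0 ε).
  x | z | y — 9 transitions (3 symbol, 6 ε)
  y | x — 6 transitions (2 symbol, 4 ε)
  y(x | z | y)(y | x) — 16 transitions (6 symbol, 10 ε)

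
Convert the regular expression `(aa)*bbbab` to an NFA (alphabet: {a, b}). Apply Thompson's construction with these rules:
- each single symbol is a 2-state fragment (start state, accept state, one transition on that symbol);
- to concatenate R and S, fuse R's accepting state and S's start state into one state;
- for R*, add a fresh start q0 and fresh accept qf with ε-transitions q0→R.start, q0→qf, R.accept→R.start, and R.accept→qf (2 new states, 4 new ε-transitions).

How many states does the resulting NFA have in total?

10

Per subexpression:
Each of the 7 symbol leaves contributes a 2-state fragment.
  aa = 3 states
  (aa)* = 5 states
  (aa)*bbbab = 10 states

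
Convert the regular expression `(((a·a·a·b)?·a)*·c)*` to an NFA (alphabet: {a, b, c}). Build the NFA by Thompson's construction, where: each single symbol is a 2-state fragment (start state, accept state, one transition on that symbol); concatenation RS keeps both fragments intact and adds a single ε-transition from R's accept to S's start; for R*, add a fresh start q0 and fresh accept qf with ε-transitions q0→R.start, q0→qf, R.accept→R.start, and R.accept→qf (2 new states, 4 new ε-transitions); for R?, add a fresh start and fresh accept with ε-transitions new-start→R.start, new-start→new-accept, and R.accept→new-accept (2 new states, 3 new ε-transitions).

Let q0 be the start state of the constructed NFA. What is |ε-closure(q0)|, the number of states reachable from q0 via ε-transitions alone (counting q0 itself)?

9

Let C(F) = |ε-closure(F.start)| within fragment F, and note whether F accepts ε. Symbol fragments have C = 1 and do not accept ε. Then:
  a·a·a·b → same as the first factor's closure: C = 1
  (a·a·a·b)? → new start has ε-edges to the inner start and to the new accept, so C = 2 + 1 = 3
  (a·a·a·b)?·a → C = 3 + 1 = 4 (closure spills across the concat boundary because the left factor accepts ε)
  ((a·a·a·b)?·a)* → new start has ε-edges to the inner start and to the new accept, so C = 2 + 4 = 6
  ((a·a·a·b)?·a)*·c → C = 6 + 1 = 7 (closure spills across the concat boundary because the left factor accepts ε)
  (((a·a·a·b)?·a)*·c)* → the star's fresh start ε-reaches both the body's start and the fresh accept: C = 2 + 7 = 9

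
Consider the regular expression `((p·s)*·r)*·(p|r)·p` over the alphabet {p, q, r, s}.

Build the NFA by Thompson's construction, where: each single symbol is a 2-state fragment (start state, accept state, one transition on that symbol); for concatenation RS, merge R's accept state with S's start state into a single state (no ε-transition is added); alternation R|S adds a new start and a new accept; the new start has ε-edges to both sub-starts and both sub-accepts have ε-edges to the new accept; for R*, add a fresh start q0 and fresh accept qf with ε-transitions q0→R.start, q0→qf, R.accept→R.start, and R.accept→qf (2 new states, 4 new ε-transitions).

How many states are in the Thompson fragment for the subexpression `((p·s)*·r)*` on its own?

Fragment for `((p·s)*·r)*`:
Each of the 3 symbol leaves contributes a 2-state fragment.
  p·s : 3 states
  (p·s)* : 5 states
  (p·s)*·r : 6 states
  ((p·s)*·r)* : 8 states

8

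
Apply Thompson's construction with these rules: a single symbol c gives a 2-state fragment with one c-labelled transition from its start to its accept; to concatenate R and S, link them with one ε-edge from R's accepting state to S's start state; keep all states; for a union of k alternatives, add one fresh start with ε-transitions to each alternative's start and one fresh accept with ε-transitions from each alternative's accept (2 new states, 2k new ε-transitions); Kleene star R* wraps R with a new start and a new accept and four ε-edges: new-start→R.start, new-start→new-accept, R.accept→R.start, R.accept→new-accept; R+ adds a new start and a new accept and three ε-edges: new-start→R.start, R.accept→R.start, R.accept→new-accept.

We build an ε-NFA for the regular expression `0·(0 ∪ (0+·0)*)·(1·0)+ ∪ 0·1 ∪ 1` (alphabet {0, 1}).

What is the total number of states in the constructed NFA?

Per subexpression:
Each of the 9 symbol leaves contributes a 2-state fragment.
  0+ — 4 states
  0+·0 — 6 states
  (0+·0)* — 8 states
  0 ∪ (0+·0)* — 12 states
  1·0 — 4 states
  (1·0)+ — 6 states
  0·(0 ∪ (0+·0)*)·(1·0)+ — 20 states
  0·1 — 4 states
  0·(0 ∪ (0+·0)*)·(1·0)+ ∪ 0·1 ∪ 1 — 28 states

28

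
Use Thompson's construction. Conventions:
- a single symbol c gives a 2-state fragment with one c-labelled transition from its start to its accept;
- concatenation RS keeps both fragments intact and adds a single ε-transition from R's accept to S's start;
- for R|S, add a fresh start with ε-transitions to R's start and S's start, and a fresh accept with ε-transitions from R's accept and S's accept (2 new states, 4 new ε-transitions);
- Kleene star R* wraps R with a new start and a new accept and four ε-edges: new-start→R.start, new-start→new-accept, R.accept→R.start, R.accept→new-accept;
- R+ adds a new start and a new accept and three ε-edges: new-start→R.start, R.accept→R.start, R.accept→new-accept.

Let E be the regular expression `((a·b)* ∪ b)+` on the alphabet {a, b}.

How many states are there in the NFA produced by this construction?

12

By structural recursion:
Each of the 3 symbol leaves contributes a 2-state fragment.
  a·b — 4 states
  (a·b)* — 6 states
  (a·b)* ∪ b — 10 states
  ((a·b)* ∪ b)+ — 12 states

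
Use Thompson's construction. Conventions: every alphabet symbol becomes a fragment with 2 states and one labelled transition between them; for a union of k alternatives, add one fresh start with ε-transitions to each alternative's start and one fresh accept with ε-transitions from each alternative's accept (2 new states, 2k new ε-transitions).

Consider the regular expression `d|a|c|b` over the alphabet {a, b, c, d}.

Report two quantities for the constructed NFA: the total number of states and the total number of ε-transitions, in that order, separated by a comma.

Per subexpression:
Each of the 4 symbol leaves contributes 2 states and 0 ε-transitions.
  d|a|c|b → 10 states, 8 ε-transitions

10, 8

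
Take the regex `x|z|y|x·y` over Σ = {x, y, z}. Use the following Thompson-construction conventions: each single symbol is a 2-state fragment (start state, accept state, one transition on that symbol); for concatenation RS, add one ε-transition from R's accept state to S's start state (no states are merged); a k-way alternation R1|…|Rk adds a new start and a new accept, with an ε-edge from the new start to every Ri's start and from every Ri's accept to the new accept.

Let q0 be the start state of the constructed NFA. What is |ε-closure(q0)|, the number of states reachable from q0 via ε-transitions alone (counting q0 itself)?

5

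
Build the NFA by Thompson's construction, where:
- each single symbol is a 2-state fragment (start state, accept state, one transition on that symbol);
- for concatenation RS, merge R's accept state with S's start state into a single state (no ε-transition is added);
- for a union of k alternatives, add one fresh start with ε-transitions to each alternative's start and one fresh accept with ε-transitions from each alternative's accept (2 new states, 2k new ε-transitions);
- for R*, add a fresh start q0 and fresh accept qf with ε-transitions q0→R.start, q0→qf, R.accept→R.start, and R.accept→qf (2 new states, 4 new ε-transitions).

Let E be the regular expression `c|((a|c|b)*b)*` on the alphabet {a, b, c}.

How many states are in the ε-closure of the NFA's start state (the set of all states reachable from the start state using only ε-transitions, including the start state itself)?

11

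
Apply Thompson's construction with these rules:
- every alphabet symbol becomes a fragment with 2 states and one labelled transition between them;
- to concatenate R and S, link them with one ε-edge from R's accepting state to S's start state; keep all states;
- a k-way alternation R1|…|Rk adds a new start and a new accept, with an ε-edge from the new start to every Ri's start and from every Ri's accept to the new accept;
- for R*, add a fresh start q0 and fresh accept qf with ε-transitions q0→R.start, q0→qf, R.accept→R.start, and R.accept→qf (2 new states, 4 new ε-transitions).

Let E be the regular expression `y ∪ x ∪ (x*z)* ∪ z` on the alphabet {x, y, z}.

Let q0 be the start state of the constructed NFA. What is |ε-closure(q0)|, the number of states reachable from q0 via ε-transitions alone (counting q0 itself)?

Compute the ε-closure size of each fragment's start state recursively; a symbol fragment's start has no outgoing ε-edge, so its closure is just itself (size 1).
  x* — C = 1 (new start) + 1 (body) + 1 (new accept) = 3
  x*z — C = 3 + 1 = 4 (closure spills across the concat boundary because the left factor accepts ε)
  (x*z)* — new start has ε-edges to the inner start and to the new accept, so C = 2 + 4 = 6
  y ∪ x ∪ (x*z)* ∪ z — C = 1 (new start) + (1 + 1 + 6 + 1) + 1 (new accept, since some branch ε-reaches its own accept) = 11

11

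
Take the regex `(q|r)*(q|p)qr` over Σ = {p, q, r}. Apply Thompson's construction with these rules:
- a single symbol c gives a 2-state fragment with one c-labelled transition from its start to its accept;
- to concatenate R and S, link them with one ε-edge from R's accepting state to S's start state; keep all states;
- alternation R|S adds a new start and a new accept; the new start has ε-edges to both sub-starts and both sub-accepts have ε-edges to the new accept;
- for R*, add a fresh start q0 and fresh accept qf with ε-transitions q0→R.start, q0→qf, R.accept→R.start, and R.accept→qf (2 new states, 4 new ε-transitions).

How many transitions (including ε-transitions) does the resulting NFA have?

21

Building bottom-up:
Each of the 6 symbol leaves contributes 1 transition (1 symbol, 0 ε).
  q|r → 6 transitions (2 symbol, 4 ε)
  (q|r)* → 10 transitions (2 symbol, 8 ε)
  q|p → 6 transitions (2 symbol, 4 ε)
  (q|r)*(q|p)qr → 21 transitions (6 symbol, 15 ε)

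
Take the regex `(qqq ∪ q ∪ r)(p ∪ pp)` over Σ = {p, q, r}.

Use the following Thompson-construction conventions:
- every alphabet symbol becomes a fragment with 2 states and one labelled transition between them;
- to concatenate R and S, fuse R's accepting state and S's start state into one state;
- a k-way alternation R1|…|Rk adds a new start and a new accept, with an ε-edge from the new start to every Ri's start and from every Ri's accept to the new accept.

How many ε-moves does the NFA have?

By structural recursion:
Each of the 8 symbol leaves contributes 0 ε-transitions.
  qqq — 0 ε-transitions
  qqq ∪ q ∪ r — 6 ε-transitions
  pp — 0 ε-transitions
  p ∪ pp — 4 ε-transitions
  (qqq ∪ q ∪ r)(p ∪ pp) — 10 ε-transitions

10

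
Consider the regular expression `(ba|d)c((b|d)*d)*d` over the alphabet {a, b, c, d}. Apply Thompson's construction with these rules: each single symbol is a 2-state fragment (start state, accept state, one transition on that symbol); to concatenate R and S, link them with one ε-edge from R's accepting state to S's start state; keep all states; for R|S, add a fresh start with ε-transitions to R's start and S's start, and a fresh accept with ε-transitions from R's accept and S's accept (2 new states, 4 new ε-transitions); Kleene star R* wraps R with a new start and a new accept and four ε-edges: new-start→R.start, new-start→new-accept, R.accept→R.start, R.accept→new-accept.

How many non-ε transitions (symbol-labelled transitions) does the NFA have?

8

Recursing over subexpressions:
Each of the 8 symbol leaves contributes exactly 1 symbol transition.
  ba : 2 symbol transitions
  ba|d : 3 symbol transitions
  b|d : 2 symbol transitions
  (b|d)* : 2 symbol transitions
  (b|d)*d : 3 symbol transitions
  ((b|d)*d)* : 3 symbol transitions
  (ba|d)c((b|d)*d)*d : 8 symbol transitions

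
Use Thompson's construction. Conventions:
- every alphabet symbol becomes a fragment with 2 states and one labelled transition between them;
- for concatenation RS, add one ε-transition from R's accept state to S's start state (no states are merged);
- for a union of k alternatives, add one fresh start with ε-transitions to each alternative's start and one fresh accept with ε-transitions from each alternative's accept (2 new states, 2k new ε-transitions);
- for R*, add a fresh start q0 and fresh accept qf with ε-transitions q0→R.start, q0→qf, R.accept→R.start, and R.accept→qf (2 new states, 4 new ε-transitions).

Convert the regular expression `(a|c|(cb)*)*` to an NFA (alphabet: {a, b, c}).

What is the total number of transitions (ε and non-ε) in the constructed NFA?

19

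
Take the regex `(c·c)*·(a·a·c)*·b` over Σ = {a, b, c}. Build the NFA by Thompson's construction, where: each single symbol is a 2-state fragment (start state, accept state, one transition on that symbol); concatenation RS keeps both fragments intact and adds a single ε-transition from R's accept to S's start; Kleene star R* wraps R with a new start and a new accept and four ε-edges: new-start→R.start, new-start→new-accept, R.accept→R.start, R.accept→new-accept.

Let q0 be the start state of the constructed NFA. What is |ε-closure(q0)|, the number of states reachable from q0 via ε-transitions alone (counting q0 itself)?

Work bottom-up. For each fragment F, track |ε-closure(F.start)| and whether F's accept lies in that closure (i.e. whether F accepts ε). A single-symbol fragment has closure size 1 and does not accept ε.
  c·c → same as the first factor's closure: |closure| = 1
  (c·c)* → new start has ε-edges to the inner start and to the new accept, so |closure| = 2 + 1 = 3
  a·a·c → same as the first factor's closure: |closure| = 1
  (a·a·c)* → |closure| = 1 (new start) + 1 (body) + 1 (new accept) = 3
  (c·c)*·(a·a·c)*·b → the left operand accepts ε, so the closure extends into the next operand (via the concat ε-link); |closure| = 3 + 3 + 1 = 7

7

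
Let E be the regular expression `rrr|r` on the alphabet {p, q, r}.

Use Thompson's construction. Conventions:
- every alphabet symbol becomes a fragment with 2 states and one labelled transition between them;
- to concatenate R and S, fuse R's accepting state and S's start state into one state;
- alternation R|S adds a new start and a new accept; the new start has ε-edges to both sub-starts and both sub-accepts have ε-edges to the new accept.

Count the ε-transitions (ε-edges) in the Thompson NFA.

By structural recursion:
Each of the 4 symbol leaves contributes 0 ε-transitions.
  rrr — 0 ε-transitions
  rrr|r — 4 ε-transitions

4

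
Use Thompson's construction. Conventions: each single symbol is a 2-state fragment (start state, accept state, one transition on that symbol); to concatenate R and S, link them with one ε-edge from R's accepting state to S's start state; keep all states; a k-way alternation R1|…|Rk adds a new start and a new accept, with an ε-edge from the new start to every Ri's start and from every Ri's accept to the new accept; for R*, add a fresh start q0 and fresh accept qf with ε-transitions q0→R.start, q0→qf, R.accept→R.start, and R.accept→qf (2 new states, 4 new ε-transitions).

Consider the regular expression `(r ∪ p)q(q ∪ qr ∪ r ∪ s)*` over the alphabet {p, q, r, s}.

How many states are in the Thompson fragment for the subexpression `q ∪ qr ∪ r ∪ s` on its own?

Fragment for `q ∪ qr ∪ r ∪ s`:
Each of the 5 symbol leaves contributes a 2-state fragment.
  qr = 4 states
  q ∪ qr ∪ r ∪ s = 12 states

12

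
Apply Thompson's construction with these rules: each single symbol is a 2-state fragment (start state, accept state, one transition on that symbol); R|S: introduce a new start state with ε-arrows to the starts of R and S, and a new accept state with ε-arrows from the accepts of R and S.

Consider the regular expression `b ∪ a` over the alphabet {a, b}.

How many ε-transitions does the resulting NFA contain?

4

Bottom-up over the parse tree:
Each of the 2 symbol leaves contributes 0 ε-transitions.
  b ∪ a = 4 ε-transitions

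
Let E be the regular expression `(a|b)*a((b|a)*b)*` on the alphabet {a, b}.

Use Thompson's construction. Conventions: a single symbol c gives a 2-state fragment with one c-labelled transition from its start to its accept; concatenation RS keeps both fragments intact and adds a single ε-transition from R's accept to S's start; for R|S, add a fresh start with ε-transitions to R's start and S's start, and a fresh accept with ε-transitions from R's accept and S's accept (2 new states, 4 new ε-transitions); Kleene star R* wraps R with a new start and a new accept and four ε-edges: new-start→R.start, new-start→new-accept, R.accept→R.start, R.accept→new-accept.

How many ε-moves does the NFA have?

23

Recursing over subexpressions:
Each of the 6 symbol leaves contributes 0 ε-transitions.
  a|b : 4 ε-transitions
  (a|b)* : 8 ε-transitions
  b|a : 4 ε-transitions
  (b|a)* : 8 ε-transitions
  (b|a)*b : 9 ε-transitions
  ((b|a)*b)* : 13 ε-transitions
  (a|b)*a((b|a)*b)* : 23 ε-transitions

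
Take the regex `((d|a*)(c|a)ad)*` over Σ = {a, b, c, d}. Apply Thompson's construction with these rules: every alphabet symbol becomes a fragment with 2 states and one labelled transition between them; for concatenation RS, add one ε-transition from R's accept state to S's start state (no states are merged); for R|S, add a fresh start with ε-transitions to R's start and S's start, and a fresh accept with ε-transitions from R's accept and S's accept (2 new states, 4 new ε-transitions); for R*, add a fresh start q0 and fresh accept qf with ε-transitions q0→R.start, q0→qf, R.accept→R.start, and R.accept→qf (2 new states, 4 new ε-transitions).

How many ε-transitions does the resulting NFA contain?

19

Bottom-up over the parse tree:
Each of the 6 symbol leaves contributes 0 ε-transitions.
  a* : 4 ε-transitions
  d|a* : 8 ε-transitions
  c|a : 4 ε-transitions
  (d|a*)(c|a)ad : 15 ε-transitions
  ((d|a*)(c|a)ad)* : 19 ε-transitions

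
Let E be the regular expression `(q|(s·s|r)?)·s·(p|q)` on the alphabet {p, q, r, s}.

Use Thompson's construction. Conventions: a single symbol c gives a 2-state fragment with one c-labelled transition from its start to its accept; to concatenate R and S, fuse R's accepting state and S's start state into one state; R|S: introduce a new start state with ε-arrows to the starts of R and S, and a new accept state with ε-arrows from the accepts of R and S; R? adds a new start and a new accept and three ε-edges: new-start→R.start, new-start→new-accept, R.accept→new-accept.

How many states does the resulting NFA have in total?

19

Building bottom-up:
Each of the 7 symbol leaves contributes a 2-state fragment.
  s·s : 3 states
  s·s|r : 7 states
  (s·s|r)? : 9 states
  q|(s·s|r)? : 13 states
  p|q : 6 states
  (q|(s·s|r)?)·s·(p|q) : 19 states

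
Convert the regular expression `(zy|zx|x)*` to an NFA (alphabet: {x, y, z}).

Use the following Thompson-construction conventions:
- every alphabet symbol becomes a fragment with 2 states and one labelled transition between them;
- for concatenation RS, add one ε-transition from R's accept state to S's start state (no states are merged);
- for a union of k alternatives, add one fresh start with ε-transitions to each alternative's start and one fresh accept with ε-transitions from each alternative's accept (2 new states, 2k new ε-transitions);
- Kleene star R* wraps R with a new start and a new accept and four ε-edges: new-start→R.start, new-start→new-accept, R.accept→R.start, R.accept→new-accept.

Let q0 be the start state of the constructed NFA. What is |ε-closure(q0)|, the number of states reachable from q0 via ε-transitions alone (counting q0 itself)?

6

Work bottom-up. For each fragment F, track |ε-closure(F.start)| and whether F's accept lies in that closure (i.e. whether F accepts ε). A single-symbol fragment has closure size 1 and does not accept ε.
  zy → C equals the left operand's closure size = 1 (its accept is not ε-reachable, so the closure stops there)
  zx → same as the first factor's closure: C = 1
  zy|zx|x → C = 1 + 1 + 1 + 1 = 4 (the new accept is not ε-reachable since no branch accepts ε)
  (zy|zx|x)* → new start has ε-edges to the inner start and to the new accept, so C = 2 + 4 = 6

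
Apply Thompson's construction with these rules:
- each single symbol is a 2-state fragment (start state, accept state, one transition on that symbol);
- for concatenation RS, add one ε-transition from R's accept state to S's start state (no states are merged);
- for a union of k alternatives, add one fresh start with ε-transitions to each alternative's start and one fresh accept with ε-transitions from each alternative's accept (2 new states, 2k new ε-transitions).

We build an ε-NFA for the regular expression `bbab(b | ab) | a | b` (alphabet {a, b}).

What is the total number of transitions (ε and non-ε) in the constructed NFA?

24

Per subexpression:
Each of the 9 symbol leaves contributes 1 transition (1 symbol, 0 ε).
  ab → 3 transitions (2 symbol, 1 ε)
  b | ab → 8 transitions (3 symbol, 5 ε)
  bbab(b | ab) → 16 transitions (7 symbol, 9 ε)
  bbab(b | ab) | a | b → 24 transitions (9 symbol, 15 ε)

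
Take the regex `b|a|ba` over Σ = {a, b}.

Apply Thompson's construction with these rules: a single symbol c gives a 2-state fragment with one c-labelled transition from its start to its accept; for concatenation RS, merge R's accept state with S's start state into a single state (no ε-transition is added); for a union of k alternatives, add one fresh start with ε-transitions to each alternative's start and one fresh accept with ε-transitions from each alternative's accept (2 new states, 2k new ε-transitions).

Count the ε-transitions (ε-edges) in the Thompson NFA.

6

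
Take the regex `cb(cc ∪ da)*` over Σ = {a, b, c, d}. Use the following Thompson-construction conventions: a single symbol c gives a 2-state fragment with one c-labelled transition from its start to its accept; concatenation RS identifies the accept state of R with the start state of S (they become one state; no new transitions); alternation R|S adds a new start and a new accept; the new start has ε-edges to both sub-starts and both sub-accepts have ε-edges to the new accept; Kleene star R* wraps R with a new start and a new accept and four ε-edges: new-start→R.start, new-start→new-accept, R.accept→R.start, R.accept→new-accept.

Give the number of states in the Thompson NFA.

Bottom-up over the parse tree:
Each of the 6 symbol leaves contributes a 2-state fragment.
  cc — 3 states
  da — 3 states
  cc ∪ da — 8 states
  (cc ∪ da)* — 10 states
  cb(cc ∪ da)* — 12 states

12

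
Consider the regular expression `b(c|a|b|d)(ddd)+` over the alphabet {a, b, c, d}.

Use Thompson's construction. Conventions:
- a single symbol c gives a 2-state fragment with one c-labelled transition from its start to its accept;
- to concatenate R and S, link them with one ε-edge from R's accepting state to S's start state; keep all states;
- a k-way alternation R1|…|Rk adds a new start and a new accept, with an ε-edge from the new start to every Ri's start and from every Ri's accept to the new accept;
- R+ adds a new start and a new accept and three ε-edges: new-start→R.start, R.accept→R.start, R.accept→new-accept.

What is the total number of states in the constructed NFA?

Building bottom-up:
Each of the 8 symbol leaves contributes a 2-state fragment.
  c|a|b|d : 10 states
  ddd : 6 states
  (ddd)+ : 8 states
  b(c|a|b|d)(ddd)+ : 20 states

20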